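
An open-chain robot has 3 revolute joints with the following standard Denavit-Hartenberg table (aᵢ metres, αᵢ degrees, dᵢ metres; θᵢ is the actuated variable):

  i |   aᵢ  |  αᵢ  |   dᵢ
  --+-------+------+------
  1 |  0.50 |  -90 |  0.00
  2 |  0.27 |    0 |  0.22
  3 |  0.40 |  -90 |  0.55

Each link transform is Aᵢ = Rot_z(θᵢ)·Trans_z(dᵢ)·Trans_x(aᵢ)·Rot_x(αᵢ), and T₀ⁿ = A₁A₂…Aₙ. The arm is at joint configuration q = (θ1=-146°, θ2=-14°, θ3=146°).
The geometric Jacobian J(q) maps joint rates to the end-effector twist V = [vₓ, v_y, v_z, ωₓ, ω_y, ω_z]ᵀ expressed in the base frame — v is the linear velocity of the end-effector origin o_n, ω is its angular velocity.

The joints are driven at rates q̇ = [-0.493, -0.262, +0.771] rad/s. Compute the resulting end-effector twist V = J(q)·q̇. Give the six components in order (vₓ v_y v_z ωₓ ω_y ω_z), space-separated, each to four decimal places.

o_n = [0.0208, -0.9148, -0.2319]
J₁: ẑ×o_n = [0.9148, 0.0208, -0.0000], ω = ẑ
J2: z=[0.5592, -0.8290, 0.0000] o=[-0.4145, -0.2796, 0.0000] → [0.1923, 0.1297, 0.0057, 0.5592, -0.8290, 0.0000]
J3: z=[0.5592, -0.8290, 0.0000] o=[-0.5087, -0.6085, 0.0653] → [0.2464, 0.1662, 0.2677, 0.5592, -0.8290, 0.0000]
V = J·q̇ = [-0.3114, 0.0839, 0.2049, 0.2846, -0.4220, -0.4930]

-0.3114 0.0839 0.2049 0.2846 -0.4220 -0.4930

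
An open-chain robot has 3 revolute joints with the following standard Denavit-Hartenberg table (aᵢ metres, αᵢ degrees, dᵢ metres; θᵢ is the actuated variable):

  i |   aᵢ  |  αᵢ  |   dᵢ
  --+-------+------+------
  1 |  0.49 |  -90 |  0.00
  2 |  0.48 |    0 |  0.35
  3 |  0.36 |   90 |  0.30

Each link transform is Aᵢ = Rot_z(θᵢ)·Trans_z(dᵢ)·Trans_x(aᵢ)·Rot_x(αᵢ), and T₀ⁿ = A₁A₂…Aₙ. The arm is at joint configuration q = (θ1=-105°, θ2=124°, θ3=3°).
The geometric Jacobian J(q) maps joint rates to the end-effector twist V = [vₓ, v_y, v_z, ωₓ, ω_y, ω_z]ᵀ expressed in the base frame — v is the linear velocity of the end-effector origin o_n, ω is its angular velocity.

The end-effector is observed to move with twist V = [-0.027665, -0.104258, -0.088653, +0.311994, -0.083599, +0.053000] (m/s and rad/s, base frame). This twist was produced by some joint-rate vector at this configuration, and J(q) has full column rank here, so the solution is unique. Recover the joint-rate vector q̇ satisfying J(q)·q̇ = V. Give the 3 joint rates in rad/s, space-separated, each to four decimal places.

0.0530 -0.5910 0.9140

o_n = [0.6266, -0.1730, -0.6854]
J₁: ẑ×o_n = [0.1730, 0.6266, -0.0000], ω = ẑ
J2: z=[0.9659, -0.2588, 0.0000] o=[-0.1268, -0.4733, 0.0000] → [0.1774, 0.6621, 0.4851, 0.9659, -0.2588, 0.0000]
J3: z=[0.9659, -0.2588, 0.0000] o=[0.2807, -0.3046, -0.3979] → [0.0744, 0.2777, 0.2167, 0.9659, -0.2588, 0.0000]
q̇ = J⁺·V = [0.0530, -0.5910, 0.9140]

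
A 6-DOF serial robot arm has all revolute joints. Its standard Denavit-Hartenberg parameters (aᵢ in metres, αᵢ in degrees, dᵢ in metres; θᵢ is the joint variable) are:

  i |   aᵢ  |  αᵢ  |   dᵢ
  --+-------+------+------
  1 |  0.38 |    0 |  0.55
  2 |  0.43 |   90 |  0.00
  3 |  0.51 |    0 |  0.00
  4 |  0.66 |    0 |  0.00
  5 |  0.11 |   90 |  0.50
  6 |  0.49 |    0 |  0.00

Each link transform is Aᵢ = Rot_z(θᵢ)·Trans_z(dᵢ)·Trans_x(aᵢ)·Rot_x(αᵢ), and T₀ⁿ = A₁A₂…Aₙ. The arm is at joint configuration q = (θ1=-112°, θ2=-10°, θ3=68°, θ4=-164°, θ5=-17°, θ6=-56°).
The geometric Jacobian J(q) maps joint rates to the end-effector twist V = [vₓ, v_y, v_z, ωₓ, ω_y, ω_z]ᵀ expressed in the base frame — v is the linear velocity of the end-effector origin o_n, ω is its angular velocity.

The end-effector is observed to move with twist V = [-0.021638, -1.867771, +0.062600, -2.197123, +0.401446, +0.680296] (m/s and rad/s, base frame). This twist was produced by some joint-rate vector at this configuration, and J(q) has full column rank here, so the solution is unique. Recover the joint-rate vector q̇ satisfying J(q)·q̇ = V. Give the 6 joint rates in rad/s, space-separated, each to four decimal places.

o_n = [-0.4349, -0.6436, 0.0130]
J₁: ẑ×o_n = [0.6436, -0.4349, 0.0000], ω = ẑ
J2: z=[0.0000, 0.0000, 1.0000] o=[-0.1424, -0.3523, 0.5500] → [0.2912, -0.2926, 0.0000, 0.0000, 0.0000, 1.0000]
J3: z=[-0.8480, 0.5299, 0.0000] o=[-0.3702, -0.7170, 0.5500] → [-0.2846, -0.4554, -0.0280, -0.8480, 0.5299, 0.0000]
J4: z=[-0.8480, 0.5299, 0.0000] o=[-0.4715, -0.8790, 1.0229] → [-0.5351, -0.8564, -0.2190, -0.8480, 0.5299, 0.0000]
J5: z=[-0.8480, 0.5299, 0.0000] o=[-0.4349, -0.8205, 0.3665] → [-0.1873, -0.2998, -0.1500, -0.8480, 0.5299, 0.0000]
J6: z=[0.4878, 0.7806, 0.3907] o=[-0.8361, -0.5191, 0.2652] → [-0.1483, 0.2798, -0.3739, 0.4878, 0.7806, 0.3907]
q̇ = J⁺·V = [0.8340, 0.1960, 0.7830, 0.8140, 0.4790, -0.8950]

0.8340 0.1960 0.7830 0.8140 0.4790 -0.8950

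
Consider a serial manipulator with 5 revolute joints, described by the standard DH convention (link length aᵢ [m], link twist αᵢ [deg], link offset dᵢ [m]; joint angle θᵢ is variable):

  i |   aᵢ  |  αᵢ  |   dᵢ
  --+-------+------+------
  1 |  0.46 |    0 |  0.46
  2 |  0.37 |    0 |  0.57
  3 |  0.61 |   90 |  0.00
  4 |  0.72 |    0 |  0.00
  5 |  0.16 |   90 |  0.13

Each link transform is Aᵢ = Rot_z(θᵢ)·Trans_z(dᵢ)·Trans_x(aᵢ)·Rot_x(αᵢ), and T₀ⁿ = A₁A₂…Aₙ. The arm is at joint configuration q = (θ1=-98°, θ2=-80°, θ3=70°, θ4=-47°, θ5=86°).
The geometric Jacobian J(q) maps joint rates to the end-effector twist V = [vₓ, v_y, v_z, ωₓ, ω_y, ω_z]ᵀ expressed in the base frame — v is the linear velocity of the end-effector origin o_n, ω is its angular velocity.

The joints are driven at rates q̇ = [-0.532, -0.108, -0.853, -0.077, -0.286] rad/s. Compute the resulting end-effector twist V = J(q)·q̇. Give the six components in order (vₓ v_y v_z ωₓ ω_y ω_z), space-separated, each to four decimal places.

-1.9293 1.0244 -0.0829 0.3452 -0.1122 -1.4930

o_n = [-0.9361, -1.5937, 0.6041]
J₁: ẑ×o_n = [1.5937, -0.9361, 0.0000], ω = ẑ
J2: z=[0.0000, 0.0000, 1.0000] o=[-0.0640, -0.4555, 0.4600] → [1.1381, -0.8721, 0.0000, 0.0000, 0.0000, 1.0000]
J3: z=[0.0000, 0.0000, 1.0000] o=[-0.4338, -0.4684, 1.0300] → [1.1252, -0.5023, 0.0000, 0.0000, 0.0000, 1.0000]
J4: z=[-0.9511, 0.3090, 0.0000] o=[-0.6223, -1.0486, 1.0300] → [-0.1316, -0.4050, 0.6154, -0.9511, 0.3090, 0.0000]
J5: z=[-0.9511, 0.3090, 0.0000] o=[-0.7740, -1.5156, 0.5034] → [0.0311, 0.0958, 0.1243, -0.9511, 0.3090, 0.0000]
V = J·q̇ = [-1.9293, 1.0244, -0.0829, 0.3452, -0.1122, -1.4930]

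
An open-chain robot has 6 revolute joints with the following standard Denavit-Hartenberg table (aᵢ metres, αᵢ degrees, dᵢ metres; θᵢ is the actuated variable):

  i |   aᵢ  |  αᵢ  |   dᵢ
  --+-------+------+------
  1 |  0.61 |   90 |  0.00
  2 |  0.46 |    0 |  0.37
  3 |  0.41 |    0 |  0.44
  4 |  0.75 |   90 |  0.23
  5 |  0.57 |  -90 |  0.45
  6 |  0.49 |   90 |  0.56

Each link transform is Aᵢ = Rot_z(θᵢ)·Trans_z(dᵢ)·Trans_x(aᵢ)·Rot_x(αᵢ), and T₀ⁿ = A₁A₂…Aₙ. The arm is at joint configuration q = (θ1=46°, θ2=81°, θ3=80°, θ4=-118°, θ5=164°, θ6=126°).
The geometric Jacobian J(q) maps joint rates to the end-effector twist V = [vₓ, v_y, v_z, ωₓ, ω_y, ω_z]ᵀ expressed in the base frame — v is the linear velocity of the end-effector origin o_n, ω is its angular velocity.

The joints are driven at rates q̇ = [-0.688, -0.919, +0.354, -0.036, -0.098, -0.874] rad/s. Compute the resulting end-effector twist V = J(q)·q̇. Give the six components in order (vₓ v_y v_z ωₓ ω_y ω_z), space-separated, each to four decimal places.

0.2101 -0.5427 -0.0856 0.2480 -0.0875 -0.4520

o_n = [0.8115, 0.0062, 0.7700]
J₁: ẑ×o_n = [-0.0062, 0.8115, 0.0000], ω = ẑ
J2: z=[0.7193, -0.6947, 0.0000] o=[0.4237, 0.4388, 0.0000] → [-0.5349, -0.5539, -0.0418, 0.7193, -0.6947, 0.0000]
J3: z=[0.7193, -0.6947, 0.0000] o=[0.7399, 0.2335, 0.4543] → [-0.2193, -0.2271, -0.1137, 0.7193, -0.6947, 0.0000]
J4: z=[0.7193, -0.6947, 0.0000] o=[0.7871, -0.3510, 0.5878] → [-0.1266, -0.1310, 0.2739, 0.7193, -0.6947, 0.0000]
J5: z=[0.4738, 0.4906, -0.7314] o=[1.3336, -0.1162, 1.0993] → [-0.0720, 0.5378, 0.3141, 0.4738, 0.4906, -0.7314]
J6: z=[-0.8315, 0.5227, -0.1880] o=[1.3814, -0.2928, 0.3965] → [0.2514, 0.4177, 0.0492, -0.8315, 0.5227, -0.1880]
V = J·q̇ = [0.2101, -0.5427, -0.0856, 0.2480, -0.0875, -0.4520]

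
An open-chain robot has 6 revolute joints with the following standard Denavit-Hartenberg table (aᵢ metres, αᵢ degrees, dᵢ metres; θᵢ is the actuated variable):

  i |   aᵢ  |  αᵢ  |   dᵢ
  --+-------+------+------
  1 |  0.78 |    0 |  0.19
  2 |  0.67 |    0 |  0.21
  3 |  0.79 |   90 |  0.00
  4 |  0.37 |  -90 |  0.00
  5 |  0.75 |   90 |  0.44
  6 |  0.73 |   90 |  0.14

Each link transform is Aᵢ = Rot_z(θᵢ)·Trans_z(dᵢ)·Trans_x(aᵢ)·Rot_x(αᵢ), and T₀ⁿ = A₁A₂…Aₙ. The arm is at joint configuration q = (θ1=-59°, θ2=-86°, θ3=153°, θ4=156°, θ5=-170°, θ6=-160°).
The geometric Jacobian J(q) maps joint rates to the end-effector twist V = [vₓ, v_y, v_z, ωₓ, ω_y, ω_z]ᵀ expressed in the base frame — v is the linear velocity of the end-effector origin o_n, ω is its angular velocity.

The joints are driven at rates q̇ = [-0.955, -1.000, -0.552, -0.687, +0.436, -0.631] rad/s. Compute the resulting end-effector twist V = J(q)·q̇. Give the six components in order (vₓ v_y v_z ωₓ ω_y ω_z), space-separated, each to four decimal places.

-1.2199 -0.4480 -0.1242 -0.2839 0.0263 -2.8607

o_n = [0.2852, -0.8641, 0.3411]
J₁: ẑ×o_n = [0.8641, 0.2852, -0.0000], ω = ẑ
J2: z=[0.0000, 0.0000, 1.0000] o=[0.4017, -0.6686, 0.1900] → [0.1955, -0.1165, 0.0000, 0.0000, 0.0000, 1.0000]
J3: z=[0.0000, 0.0000, 1.0000] o=[-0.1471, -1.0529, 0.4000] → [-0.1888, 0.4323, 0.0000, 0.0000, 0.0000, 1.0000]
J4: z=[0.1392, -0.9903, 0.0000] o=[0.6352, -0.9429, 0.4000] → [0.0583, 0.0082, -0.3356, 0.1392, -0.9903, 0.0000]
J5: z=[-0.4028, -0.0566, -0.9135] o=[0.3005, -0.9900, 0.5505] → [0.1268, -0.0704, -0.0516, -0.4028, -0.0566, -0.9135]
J6: z=[0.0200, 0.9973, -0.0706] o=[0.8096, -1.0500, -0.1519] → [0.5048, 0.0272, 0.5267, 0.0200, 0.9973, -0.0706]
V = J·q̇ = [-1.2199, -0.4480, -0.1242, -0.2839, 0.0263, -2.8607]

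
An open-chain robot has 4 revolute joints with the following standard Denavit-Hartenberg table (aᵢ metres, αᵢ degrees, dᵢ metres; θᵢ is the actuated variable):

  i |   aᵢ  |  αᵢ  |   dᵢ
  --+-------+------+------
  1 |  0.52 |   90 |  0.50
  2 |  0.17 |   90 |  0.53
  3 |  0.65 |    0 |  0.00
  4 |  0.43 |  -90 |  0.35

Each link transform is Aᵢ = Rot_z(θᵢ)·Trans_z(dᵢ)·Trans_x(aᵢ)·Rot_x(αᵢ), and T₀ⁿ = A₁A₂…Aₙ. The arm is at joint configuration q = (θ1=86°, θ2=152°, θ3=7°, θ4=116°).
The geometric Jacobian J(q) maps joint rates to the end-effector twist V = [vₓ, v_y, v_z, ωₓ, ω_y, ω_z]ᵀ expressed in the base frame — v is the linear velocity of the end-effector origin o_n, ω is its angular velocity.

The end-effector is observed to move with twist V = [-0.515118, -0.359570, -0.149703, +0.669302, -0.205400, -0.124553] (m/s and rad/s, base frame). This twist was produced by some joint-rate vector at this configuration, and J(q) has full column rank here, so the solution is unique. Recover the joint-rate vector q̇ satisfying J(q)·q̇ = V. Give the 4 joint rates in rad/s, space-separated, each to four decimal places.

o_n = [0.9794, 0.1033, 1.0818]
J₁: ẑ×o_n = [-0.1033, 0.9794, 0.0000], ω = ẑ
J2: z=[0.9976, -0.0698, 0.0000] o=[0.0363, 0.5187, 0.5000] → [-0.0406, -0.5804, -0.3486, 0.9976, -0.0698, 0.0000]
J3: z=[0.0327, 0.4683, 0.8829] o=[0.5545, 0.3320, 0.5798] → [0.4370, 0.3587, -0.2065, 0.0327, 0.4683, 0.8829]
J4: z=[0.0327, 0.4683, 0.8829] o=[0.5938, -0.2417, 0.8827] → [-0.2114, 0.3340, -0.1693, 0.0327, 0.4683, 0.8829]
q̇ = J⁺·V = [0.1730, 0.6820, -0.8340, 0.4970]

0.1730 0.6820 -0.8340 0.4970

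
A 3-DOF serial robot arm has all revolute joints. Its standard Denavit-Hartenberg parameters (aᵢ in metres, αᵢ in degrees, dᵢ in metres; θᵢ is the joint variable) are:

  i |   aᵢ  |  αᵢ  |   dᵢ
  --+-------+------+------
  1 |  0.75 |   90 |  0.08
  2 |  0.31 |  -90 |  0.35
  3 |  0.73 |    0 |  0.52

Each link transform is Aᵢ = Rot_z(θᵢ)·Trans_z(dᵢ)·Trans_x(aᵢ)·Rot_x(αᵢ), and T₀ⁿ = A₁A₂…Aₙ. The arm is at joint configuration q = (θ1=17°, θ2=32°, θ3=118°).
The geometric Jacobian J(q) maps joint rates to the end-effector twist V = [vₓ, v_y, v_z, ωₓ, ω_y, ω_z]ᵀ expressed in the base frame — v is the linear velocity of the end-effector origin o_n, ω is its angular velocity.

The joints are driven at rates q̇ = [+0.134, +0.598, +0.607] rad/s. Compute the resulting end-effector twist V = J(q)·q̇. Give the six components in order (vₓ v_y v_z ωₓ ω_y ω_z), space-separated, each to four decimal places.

-0.5540 -0.3243 -0.3887 -0.1328 -0.6659 0.6488

o_n = [0.3411, 0.4123, 0.5036]
J₁: ẑ×o_n = [-0.4123, 0.3411, 0.0000], ω = ẑ
J2: z=[0.2924, -0.9563, 0.0000] o=[0.7172, 0.2193, 0.0800] → [-0.4051, -0.1239, -0.3033, 0.2924, -0.9563, 0.0000]
J3: z=[-0.5068, -0.1549, 0.8480] o=[1.0710, -0.0386, 0.2443] → [-0.4225, -0.4876, -0.3416, -0.5068, -0.1549, 0.8480]
V = J·q̇ = [-0.5540, -0.3243, -0.3887, -0.1328, -0.6659, 0.6488]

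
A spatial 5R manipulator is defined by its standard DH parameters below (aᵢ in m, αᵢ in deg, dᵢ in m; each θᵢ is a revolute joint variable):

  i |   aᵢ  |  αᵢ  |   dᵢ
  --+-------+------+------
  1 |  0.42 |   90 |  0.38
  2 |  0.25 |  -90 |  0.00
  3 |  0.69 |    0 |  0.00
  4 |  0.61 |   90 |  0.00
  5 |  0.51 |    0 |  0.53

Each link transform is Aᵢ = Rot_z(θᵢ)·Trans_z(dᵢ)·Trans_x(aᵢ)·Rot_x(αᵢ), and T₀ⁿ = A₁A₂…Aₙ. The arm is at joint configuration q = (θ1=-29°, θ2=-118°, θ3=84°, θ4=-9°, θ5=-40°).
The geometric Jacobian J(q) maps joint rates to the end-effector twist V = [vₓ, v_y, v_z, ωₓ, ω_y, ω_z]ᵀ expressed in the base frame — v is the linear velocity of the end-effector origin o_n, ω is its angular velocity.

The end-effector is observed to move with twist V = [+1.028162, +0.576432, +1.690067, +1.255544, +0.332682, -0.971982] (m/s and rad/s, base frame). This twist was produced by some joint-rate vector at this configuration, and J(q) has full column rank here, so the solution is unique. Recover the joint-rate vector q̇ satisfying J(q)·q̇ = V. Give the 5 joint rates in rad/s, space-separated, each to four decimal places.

o_n = [0.4002, 1.5111, -0.4312]
J₁: ẑ×o_n = [-1.5111, 0.4002, 0.0000], ω = ẑ
J2: z=[-0.4848, -0.8746, 0.0000] o=[0.3673, -0.2036, 0.3800] → [0.7095, -0.3933, -0.8026, -0.4848, -0.8746, 0.0000]
J3: z=[0.7722, -0.4281, -0.4695] o=[0.2647, -0.1467, 0.1593] → [1.0311, 0.3924, 1.3382, 0.7722, -0.4281, -0.4695]
J4: z=[0.7722, -0.4281, -0.4695] o=[0.5678, 0.4699, 0.0956] → [0.7143, 0.4855, 0.7323, 0.7722, -0.4281, -0.4695]
J5: z=[-0.5221, -0.0065, -0.8529] o=[0.7886, 1.0212, -0.0438] → [0.4204, 0.1290, -0.2583, -0.5221, -0.0065, -0.8529]
q̇ = J⁺·V = [-0.5570, -0.8800, 0.3560, 0.6660, -0.0760]

-0.5570 -0.8800 0.3560 0.6660 -0.0760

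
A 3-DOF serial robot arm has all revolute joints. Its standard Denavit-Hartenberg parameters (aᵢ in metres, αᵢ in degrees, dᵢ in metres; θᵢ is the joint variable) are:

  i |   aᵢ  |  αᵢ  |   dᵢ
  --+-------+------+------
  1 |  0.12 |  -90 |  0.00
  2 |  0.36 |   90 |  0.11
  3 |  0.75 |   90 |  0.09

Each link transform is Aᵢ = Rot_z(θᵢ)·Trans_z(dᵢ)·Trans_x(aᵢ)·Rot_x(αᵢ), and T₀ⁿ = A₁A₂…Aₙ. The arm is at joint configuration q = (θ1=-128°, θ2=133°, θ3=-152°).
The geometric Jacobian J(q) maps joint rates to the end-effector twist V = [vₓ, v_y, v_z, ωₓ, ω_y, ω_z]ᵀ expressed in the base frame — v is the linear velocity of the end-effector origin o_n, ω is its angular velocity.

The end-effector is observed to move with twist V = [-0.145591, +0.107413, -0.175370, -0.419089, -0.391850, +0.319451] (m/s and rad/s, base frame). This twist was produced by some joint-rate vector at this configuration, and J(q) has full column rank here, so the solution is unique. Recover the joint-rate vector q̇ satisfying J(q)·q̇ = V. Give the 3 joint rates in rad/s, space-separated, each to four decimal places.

o_n = [-0.4321, -0.1598, 0.1596]
J₁: ẑ×o_n = [0.1598, -0.4321, 0.0000], ω = ẑ
J2: z=[0.7880, -0.6157, 0.0000] o=[-0.0739, -0.0946, 0.0000] → [-0.0983, -0.1258, -0.2719, 0.7880, -0.6157, 0.0000]
J3: z=[-0.4503, -0.5763, -0.6820] o=[0.1640, 0.0312, -0.2633] → [-0.3740, 0.5969, -0.2575, -0.4503, -0.5763, -0.6820]
q̇ = J⁺·V = [0.8480, -0.0890, 0.7750]

0.8480 -0.0890 0.7750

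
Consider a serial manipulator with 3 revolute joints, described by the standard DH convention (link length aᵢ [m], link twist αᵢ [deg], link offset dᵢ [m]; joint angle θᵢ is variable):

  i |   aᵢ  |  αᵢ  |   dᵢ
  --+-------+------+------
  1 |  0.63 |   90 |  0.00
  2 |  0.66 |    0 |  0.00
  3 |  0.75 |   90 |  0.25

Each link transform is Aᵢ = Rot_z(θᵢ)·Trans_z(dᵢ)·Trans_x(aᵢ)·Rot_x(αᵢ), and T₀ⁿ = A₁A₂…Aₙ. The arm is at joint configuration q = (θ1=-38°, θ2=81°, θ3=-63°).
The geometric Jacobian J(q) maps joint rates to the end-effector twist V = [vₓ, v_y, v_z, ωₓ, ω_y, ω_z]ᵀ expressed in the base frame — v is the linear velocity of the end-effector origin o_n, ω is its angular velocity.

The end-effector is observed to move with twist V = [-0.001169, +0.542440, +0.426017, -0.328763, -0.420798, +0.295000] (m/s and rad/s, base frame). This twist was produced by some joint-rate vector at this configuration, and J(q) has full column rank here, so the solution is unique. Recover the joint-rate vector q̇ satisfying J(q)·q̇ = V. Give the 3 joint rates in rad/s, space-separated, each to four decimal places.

0.2950 0.4370 0.0970

o_n = [0.9860, -1.0876, 0.8836]
J₁: ẑ×o_n = [1.0876, 0.9860, -0.0000], ω = ẑ
J2: z=[-0.6157, -0.7880, 0.0000] o=[0.4964, -0.3879, 0.0000] → [-0.6963, 0.5440, 0.8165, -0.6157, -0.7880, 0.0000]
J3: z=[-0.6157, -0.7880, 0.0000] o=[0.5778, -0.4514, 0.6519] → [-0.1826, 0.1427, 0.7133, -0.6157, -0.7880, 0.0000]
q̇ = J⁺·V = [0.2950, 0.4370, 0.0970]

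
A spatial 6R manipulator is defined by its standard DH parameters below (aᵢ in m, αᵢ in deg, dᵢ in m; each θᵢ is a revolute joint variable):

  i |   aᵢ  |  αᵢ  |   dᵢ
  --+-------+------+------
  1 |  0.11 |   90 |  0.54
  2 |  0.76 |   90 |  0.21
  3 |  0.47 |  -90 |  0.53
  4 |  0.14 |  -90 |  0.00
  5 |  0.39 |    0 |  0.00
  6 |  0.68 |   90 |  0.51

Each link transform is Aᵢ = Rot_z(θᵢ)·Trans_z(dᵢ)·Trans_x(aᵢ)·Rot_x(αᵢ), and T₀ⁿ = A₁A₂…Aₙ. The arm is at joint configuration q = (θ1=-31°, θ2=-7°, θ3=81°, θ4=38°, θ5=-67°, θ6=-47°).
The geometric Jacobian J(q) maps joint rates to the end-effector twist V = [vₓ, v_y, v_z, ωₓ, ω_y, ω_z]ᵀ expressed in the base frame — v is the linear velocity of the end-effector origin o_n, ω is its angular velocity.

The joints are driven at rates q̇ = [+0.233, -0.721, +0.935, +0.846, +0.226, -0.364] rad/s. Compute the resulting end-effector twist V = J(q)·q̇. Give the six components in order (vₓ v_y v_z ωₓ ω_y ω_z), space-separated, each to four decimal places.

o_n = [-0.3456, -0.4104, 0.4447]
J₁: ẑ×o_n = [0.4104, -0.3456, 0.0000], ω = ẑ
J2: z=[-0.5150, -0.8572, 0.0000] o=[0.0943, -0.0567, 0.5400] → [0.0817, -0.0491, -0.1949, -0.5150, -0.8572, 0.0000]
J3: z=[-0.1045, 0.0628, -0.9925] o=[0.6327, -0.6252, 0.4474] → [0.2130, 0.9707, 0.0390, -0.1045, 0.0628, -0.9925]
J4: z=[-0.9209, 0.3708, 0.1204] o=[0.4008, -1.0274, -0.0876] → [0.1231, 0.4003, -0.2914, -0.9209, 0.3708, 0.1204]
J5: z=[0.3136, 0.5210, 0.7939] o=[0.3684, -1.1350, -0.0042] → [-0.3415, -0.7075, 0.5992, 0.3136, 0.5210, 0.7939]
J6: z=[0.3136, 0.5210, 0.7939] o=[0.0025, -1.1191, 0.1299] → [-0.3986, -0.3750, 0.4036, 0.3136, 0.5210, 0.7939]
V = J·q̇ = [0.4080, 1.1778, -0.0811, -0.5487, 0.9185, -0.7028]

0.4080 1.1778 -0.0811 -0.5487 0.9185 -0.7028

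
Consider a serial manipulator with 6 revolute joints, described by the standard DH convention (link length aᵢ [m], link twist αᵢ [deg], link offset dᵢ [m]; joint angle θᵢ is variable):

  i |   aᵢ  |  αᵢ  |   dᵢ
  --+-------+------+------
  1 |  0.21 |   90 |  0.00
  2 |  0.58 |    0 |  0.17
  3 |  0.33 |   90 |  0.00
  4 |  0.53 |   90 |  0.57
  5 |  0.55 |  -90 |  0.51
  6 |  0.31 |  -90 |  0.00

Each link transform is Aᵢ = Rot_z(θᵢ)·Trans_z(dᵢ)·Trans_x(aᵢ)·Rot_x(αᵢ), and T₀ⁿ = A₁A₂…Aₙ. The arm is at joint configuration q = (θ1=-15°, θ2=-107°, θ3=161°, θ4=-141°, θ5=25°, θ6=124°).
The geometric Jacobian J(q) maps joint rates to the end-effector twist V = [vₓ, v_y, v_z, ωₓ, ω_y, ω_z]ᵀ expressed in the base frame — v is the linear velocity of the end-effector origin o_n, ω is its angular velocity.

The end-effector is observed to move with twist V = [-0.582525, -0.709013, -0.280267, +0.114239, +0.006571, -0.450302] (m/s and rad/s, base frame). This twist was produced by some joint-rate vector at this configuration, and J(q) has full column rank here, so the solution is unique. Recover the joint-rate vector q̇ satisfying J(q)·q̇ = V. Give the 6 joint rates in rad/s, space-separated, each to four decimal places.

-0.3560 0.0580 -0.6230 -0.5500 0.4190 0.7650

o_n = [0.3684, 0.0894, -1.3929]
J₁: ẑ×o_n = [-0.0894, 0.3684, 0.0000], ω = ẑ
J2: z=[-0.2588, -0.9659, 0.0000] o=[0.2028, -0.0544, 0.0000] → [1.3455, -0.3605, 0.1227, -0.2588, -0.9659, 0.0000]
J3: z=[-0.2588, -0.9659, 0.0000] o=[-0.0050, -0.1747, -0.5547] → [0.8097, -0.2170, 0.2923, -0.2588, -0.9659, 0.0000]
J4: z=[0.7815, -0.2094, -0.5878] o=[0.1824, -0.2249, -0.2877] → [0.4162, 0.7544, 0.2846, 0.7815, -0.2094, -0.5878]
J5: z=[-0.5584, -0.6549, -0.5091] o=[0.4803, 0.0406, -0.9559] → [0.3111, -0.1871, -0.1006, -0.5584, -0.6549, -0.5091]
J6: z=[0.8259, -0.4966, -0.2670] o=[0.2384, 0.0199, -1.6656] → [-0.1168, -0.2599, 0.1220, 0.8259, -0.4966, -0.2670]
q̇ = J⁺·V = [-0.3560, 0.0580, -0.6230, -0.5500, 0.4190, 0.7650]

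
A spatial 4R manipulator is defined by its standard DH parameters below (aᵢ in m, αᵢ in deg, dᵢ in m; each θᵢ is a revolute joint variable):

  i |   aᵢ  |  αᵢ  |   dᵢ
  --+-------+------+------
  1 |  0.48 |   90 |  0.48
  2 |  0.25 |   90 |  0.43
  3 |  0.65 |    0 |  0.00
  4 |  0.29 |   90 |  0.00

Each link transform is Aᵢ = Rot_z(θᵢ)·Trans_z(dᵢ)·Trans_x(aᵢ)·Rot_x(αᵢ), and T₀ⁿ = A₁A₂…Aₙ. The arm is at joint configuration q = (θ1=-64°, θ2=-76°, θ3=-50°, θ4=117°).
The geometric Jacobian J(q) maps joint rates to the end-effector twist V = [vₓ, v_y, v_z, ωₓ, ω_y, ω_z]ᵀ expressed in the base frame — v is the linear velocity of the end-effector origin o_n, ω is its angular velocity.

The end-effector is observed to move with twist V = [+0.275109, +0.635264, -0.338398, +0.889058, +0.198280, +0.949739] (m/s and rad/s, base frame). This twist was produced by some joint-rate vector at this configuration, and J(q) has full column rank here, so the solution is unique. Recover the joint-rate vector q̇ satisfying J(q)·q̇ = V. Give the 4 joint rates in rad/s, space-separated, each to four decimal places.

0.8970 -0.8860 0.2370 -0.4550

o_n = [0.1144, -0.6885, -0.2779]
J₁: ẑ×o_n = [0.6885, 0.1144, -0.0000], ω = ẑ
J2: z=[-0.8988, -0.4384, 0.0000] o=[0.2104, -0.4314, 0.4800] → [0.3323, -0.6812, 0.1890, -0.8988, -0.4384, 0.0000]
J3: z=[-0.4253, 0.8721, -0.2419] o=[-0.1496, -0.6743, 0.2374] → [-0.4529, -0.2831, -0.2241, -0.4253, 0.8721, -0.2419]
J4: z=[-0.4253, 0.8721, -0.2419] o=[0.3423, -0.5469, -0.1680] → [-0.1302, 0.0084, 0.2590, -0.4253, 0.8721, -0.2419]
q̇ = J⁺·V = [0.8970, -0.8860, 0.2370, -0.4550]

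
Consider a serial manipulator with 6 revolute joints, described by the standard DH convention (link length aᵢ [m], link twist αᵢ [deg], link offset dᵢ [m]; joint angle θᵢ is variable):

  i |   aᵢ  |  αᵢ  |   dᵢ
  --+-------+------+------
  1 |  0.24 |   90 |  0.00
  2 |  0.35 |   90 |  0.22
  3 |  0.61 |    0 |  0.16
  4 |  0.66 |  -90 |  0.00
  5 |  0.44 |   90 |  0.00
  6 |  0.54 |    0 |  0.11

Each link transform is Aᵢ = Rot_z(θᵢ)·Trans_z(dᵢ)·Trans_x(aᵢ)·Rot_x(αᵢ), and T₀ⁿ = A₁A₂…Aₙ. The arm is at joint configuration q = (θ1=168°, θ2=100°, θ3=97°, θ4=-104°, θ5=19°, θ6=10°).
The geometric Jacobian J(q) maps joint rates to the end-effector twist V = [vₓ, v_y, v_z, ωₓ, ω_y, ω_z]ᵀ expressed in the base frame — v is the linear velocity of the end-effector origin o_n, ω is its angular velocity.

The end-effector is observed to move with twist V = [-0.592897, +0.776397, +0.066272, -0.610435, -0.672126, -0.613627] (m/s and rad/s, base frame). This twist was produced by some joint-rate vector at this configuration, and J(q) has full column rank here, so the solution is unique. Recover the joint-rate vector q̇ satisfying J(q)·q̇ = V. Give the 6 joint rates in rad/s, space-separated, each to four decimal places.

-0.6450 -0.4800 0.4720 0.0160 -0.3080 -0.0340

o_n = [0.2867, 0.6769, 1.8519]
J₁: ẑ×o_n = [-0.6769, 0.2867, 0.0000], ω = ẑ
J2: z=[0.2079, 0.9781, 0.0000] o=[-0.2348, 0.0499, 0.0000] → [1.8114, -0.3850, -0.3797, 0.2079, 0.9781, 0.0000]
J3: z=[-0.9633, 0.2048, 0.1736] o=[-0.1296, 0.2525, 0.3447] → [0.2349, 1.5242, -0.4941, -0.9633, 0.2048, 0.1736]
J4: z=[-0.9633, 0.2048, 0.1736] o=[-0.1704, 0.8801, 0.2993] → [0.3532, 1.5750, 0.1021, -0.9633, 0.2048, 0.1736]
J5: z=[0.2271, 0.9665, 0.1200] o=[-0.0759, 0.7778, 0.9444] → [0.8892, -0.1625, -0.3734, 0.2271, 0.9665, 0.1200]
J6: z=[-0.8642, 0.1431, 0.4824] o=[0.1217, 0.6840, 1.3262] → [0.0786, 0.5340, -0.0175, -0.8642, 0.1431, 0.4824]
q̇ = J⁺·V = [-0.6450, -0.4800, 0.4720, 0.0160, -0.3080, -0.0340]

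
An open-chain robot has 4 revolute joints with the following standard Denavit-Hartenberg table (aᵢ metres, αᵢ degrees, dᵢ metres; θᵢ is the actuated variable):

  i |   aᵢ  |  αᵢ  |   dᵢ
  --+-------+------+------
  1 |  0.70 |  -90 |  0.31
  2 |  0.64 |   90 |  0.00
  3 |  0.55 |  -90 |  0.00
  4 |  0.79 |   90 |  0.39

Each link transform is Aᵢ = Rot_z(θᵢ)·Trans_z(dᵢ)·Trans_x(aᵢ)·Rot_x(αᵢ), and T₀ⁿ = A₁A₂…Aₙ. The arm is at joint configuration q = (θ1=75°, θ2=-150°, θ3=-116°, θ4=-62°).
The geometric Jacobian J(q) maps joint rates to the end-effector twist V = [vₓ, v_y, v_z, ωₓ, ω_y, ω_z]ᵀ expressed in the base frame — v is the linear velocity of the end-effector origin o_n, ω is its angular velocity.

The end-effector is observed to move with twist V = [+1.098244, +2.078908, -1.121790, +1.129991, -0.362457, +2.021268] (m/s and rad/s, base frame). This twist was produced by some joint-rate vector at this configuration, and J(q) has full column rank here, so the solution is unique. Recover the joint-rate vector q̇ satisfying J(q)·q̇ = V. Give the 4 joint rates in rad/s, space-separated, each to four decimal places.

0.8610 -0.8780 -0.9760 0.7010

o_n = [0.9240, -0.4101, -0.0007]
J₁: ẑ×o_n = [0.4101, 0.9240, -0.0000], ω = ẑ
J2: z=[-0.9659, 0.2588, 0.0000] o=[0.1812, 0.6761, 0.3100] → [-0.0804, -0.3001, 0.8570, -0.9659, 0.2588, 0.0000]
J3: z=[-0.1294, -0.4830, -0.8660] o=[0.0377, 0.1408, 0.6300] → [-0.1725, -0.8491, 0.4993, -0.1294, -0.4830, -0.8660]
J4: z=[0.2220, -0.8653, 0.4494] o=[0.5693, 0.2145, 0.5094] → [0.7221, 0.2726, 0.1683, 0.2220, -0.8653, 0.4494]
q̇ = J⁺·V = [0.8610, -0.8780, -0.9760, 0.7010]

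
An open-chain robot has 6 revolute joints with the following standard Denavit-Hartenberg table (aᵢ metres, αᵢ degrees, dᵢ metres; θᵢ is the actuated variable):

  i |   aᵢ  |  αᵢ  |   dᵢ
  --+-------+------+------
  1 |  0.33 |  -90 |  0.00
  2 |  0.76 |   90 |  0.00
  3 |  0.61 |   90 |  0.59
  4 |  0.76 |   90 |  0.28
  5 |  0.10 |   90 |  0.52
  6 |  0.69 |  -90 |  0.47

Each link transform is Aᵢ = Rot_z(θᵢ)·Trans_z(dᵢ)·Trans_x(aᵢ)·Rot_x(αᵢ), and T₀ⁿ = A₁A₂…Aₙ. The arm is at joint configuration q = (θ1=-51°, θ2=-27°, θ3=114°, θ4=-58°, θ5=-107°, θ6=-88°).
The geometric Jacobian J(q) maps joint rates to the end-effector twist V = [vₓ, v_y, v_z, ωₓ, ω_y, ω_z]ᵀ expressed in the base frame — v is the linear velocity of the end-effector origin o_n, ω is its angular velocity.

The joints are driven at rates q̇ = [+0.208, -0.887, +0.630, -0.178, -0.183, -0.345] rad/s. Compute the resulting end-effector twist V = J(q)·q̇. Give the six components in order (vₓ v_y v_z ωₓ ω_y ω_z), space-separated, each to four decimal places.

-0.4739 0.9647 0.1079 -0.8891 -0.0127 0.4298

o_n = [1.1868, 0.0327, 0.7014]
J₁: ẑ×o_n = [-0.0327, 1.1868, 0.0000], ω = ẑ
J2: z=[0.7771, 0.6293, 0.0000] o=[0.2077, -0.2565, 0.0000] → [0.4414, -0.5451, -0.3914, 0.7771, 0.6293, 0.0000]
J3: z=[-0.2857, 0.3528, 0.8910] o=[0.6338, -0.7827, 0.3450] → [-0.6008, 0.5945, -0.4281, -0.2857, 0.3528, 0.8910]
J4: z=[0.8283, -0.3766, 0.4147] o=[0.7592, -0.0521, 0.7581] → [-0.0138, 0.2243, 0.2313, 0.8283, -0.3766, 0.4147]
J5: z=[-0.2573, -0.9134, -0.3156] o=[1.3694, -0.0399, 0.2256] → [-0.4117, 0.1800, -0.1854, -0.2573, -0.9134, -0.3156]
J6: z=[-0.2337, -0.2580, 0.9374] o=[1.1418, -0.4834, 0.0468] → [-0.6528, 0.1952, -0.1090, -0.2337, -0.2580, 0.9374]
V = J·q̇ = [-0.4739, 0.9647, 0.1079, -0.8891, -0.0127, 0.4298]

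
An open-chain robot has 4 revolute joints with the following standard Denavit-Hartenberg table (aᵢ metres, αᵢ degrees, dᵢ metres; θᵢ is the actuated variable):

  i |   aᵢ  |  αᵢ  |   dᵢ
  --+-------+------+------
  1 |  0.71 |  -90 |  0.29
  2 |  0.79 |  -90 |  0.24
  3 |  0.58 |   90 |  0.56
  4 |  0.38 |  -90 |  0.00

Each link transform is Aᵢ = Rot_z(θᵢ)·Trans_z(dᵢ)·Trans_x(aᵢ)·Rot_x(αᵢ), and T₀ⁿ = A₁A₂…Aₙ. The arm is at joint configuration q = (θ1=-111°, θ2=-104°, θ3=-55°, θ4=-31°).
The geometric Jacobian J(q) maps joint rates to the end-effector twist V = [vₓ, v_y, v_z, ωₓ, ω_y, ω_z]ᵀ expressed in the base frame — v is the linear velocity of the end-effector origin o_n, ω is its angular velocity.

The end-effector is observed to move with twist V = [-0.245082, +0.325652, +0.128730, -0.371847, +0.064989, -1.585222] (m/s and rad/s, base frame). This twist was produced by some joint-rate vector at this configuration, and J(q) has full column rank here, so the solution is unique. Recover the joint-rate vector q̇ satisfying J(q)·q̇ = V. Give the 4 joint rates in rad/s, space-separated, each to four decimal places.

-0.7650 -0.9400 -0.1280 0.9930

o_n = [0.6491, -1.0490, 1.6487]
J₁: ẑ×o_n = [1.0490, 0.6491, -0.0000], ω = ẑ
J2: z=[0.9336, -0.3584, 0.0000] o=[-0.2544, -0.6628, 0.2900] → [-0.4869, -1.2685, -0.0367, 0.9336, -0.3584, 0.0000]
J3: z=[-0.3477, -0.9058, 0.2419] o=[0.0381, -0.5704, 1.0565] → [-0.4207, 0.3537, 0.7199, -0.3477, -0.9058, 0.2419]
J4: z=[0.4645, -0.3906, -0.7948] o=[0.3158, -1.1728, 1.5148] → [0.0461, -0.3272, 0.1877, 0.4645, -0.3906, -0.7948]
q̇ = J⁺·V = [-0.7650, -0.9400, -0.1280, 0.9930]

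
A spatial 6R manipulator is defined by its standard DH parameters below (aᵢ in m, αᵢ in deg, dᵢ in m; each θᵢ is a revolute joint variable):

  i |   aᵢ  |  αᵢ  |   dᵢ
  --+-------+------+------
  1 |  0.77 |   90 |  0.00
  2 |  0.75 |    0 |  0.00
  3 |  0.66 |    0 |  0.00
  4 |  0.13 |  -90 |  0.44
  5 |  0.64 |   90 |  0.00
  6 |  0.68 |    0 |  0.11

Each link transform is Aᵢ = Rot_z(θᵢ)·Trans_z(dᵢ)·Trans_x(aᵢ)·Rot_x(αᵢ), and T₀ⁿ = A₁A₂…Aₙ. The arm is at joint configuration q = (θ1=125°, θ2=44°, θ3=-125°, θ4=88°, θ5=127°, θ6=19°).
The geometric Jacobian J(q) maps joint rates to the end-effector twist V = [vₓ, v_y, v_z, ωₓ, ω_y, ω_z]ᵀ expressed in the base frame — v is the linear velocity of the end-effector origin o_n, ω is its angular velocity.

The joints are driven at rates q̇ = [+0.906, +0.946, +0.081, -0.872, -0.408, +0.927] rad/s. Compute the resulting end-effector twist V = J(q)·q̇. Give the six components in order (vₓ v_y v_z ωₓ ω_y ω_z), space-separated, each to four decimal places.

-0.7462 -0.4553 1.1878 -0.7800 0.4116 0.5913

o_n = [-1.0124, 0.3112, 0.0213]
J₁: ẑ×o_n = [-0.3112, -1.0124, 0.0000], ω = ẑ
J2: z=[0.8192, 0.5736, 0.0000] o=[-0.4417, 0.6307, 0.0000] → [0.0122, -0.0175, 0.0657, 0.8192, 0.5736, 0.0000]
J3: z=[0.8192, 0.5736, 0.0000] o=[-0.7511, 1.0727, 0.5210] → [-0.2866, 0.4093, -0.4739, 0.8192, 0.5736, 0.0000]
J4: z=[0.8192, 0.5736, 0.0000] o=[-0.8103, 1.1573, -0.1309] → [0.0873, -0.1247, -0.5771, 0.8192, 0.5736, 0.0000]
J5: z=[0.0699, -0.0998, 0.9925] o=[-0.5239, 1.5153, -0.1150] → [1.1815, -0.4944, -0.1329, 0.0699, -0.0998, 0.9925]
J6: z=[-0.9476, 0.3041, 0.0973] o=[-0.7233, 0.9090, -0.1620] → [0.1139, 0.1456, 0.6544, -0.9476, 0.3041, 0.0973]
V = J·q̇ = [-0.7462, -0.4553, 1.1878, -0.7800, 0.4116, 0.5913]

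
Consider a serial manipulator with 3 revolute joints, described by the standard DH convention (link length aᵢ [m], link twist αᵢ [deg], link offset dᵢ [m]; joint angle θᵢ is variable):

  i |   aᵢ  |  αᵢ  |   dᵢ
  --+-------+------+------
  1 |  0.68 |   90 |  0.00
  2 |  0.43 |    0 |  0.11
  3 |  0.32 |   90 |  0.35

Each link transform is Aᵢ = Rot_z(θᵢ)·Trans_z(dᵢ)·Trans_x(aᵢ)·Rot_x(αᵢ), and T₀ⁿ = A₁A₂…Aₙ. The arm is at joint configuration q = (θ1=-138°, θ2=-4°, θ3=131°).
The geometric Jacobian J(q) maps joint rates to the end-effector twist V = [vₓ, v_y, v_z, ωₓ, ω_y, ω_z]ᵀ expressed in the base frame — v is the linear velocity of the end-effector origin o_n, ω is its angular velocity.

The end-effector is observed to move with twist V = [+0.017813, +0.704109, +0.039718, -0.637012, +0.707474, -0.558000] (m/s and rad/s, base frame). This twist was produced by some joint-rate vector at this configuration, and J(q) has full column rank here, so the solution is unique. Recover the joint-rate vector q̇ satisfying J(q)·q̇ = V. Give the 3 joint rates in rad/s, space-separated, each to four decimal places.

-0.5580 0.5200 0.4320

o_n = [-0.9888, -0.2713, 0.2256]
J₁: ẑ×o_n = [0.2713, -0.9888, 0.0000], ω = ẑ
J2: z=[-0.6691, 0.7431, 0.0000] o=[-0.5053, -0.4550, 0.0000] → [0.1676, 0.1509, 0.2364, -0.6691, 0.7431, 0.0000]
J3: z=[-0.6691, 0.7431, 0.0000] o=[-0.8977, -0.6603, -0.0300] → [0.1899, 0.1710, -0.1926, -0.6691, 0.7431, 0.0000]
q̇ = J⁺·V = [-0.5580, 0.5200, 0.4320]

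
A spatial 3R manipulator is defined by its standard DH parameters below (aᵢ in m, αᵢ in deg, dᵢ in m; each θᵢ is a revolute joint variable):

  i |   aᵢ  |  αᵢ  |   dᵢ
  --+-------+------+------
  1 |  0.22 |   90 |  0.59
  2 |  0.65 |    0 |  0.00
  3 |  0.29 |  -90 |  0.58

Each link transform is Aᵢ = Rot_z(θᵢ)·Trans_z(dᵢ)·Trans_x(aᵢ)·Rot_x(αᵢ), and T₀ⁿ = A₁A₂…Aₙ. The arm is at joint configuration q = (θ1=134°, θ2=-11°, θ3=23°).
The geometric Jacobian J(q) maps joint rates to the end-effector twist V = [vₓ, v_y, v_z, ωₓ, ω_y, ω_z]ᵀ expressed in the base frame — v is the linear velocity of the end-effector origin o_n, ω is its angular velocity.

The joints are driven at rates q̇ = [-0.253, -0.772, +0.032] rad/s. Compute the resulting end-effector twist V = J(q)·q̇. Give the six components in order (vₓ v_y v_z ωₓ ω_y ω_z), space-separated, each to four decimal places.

0.3452 0.0583 -0.7025 -0.5323 -0.5140 -0.2530

o_n = [-0.3759, 1.2242, 0.5263]
J₁: ẑ×o_n = [-1.2242, -0.3759, 0.0000], ω = ẑ
J2: z=[0.7193, 0.6947, 0.0000] o=[-0.1528, 0.1583, 0.5900] → [-0.0443, 0.0458, 0.9217, 0.7193, 0.6947, 0.0000]
J3: z=[0.7193, 0.6947, 0.0000] o=[-0.5961, 0.6172, 0.4660] → [0.0419, -0.0434, 0.2837, 0.7193, 0.6947, 0.0000]
V = J·q̇ = [0.3452, 0.0583, -0.7025, -0.5323, -0.5140, -0.2530]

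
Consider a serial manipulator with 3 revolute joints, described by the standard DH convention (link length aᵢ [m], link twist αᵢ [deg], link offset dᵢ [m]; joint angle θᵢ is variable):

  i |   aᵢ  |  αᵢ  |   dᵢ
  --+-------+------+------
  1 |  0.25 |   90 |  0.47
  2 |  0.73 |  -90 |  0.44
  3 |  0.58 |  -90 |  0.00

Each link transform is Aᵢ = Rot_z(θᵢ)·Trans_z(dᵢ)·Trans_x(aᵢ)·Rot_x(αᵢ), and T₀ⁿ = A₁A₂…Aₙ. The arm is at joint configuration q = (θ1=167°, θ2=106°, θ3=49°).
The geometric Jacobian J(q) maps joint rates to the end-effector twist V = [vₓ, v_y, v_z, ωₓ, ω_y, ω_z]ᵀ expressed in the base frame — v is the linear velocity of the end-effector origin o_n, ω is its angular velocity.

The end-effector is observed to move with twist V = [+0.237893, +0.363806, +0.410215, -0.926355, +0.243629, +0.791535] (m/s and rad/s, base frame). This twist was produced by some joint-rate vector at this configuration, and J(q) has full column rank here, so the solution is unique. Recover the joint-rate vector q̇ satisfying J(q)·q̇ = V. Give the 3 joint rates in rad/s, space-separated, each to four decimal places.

0.5170 0.0290 -0.9960

o_n = [0.0552, -0.0104, 1.5375]
J₁: ẑ×o_n = [0.0104, 0.0552, -0.0000], ω = ẑ
J2: z=[0.2250, 0.9744, 0.0000] o=[-0.2436, 0.0562, 0.4700] → [1.0401, -0.2401, -0.3061, 0.2250, 0.9744, 0.0000]
J3: z=[0.9366, -0.2162, -0.2756] o=[0.0514, 0.4397, 1.1717] → [-0.2032, -0.3436, -0.4208, 0.9366, -0.2162, -0.2756]
q̇ = J⁺·V = [0.5170, 0.0290, -0.9960]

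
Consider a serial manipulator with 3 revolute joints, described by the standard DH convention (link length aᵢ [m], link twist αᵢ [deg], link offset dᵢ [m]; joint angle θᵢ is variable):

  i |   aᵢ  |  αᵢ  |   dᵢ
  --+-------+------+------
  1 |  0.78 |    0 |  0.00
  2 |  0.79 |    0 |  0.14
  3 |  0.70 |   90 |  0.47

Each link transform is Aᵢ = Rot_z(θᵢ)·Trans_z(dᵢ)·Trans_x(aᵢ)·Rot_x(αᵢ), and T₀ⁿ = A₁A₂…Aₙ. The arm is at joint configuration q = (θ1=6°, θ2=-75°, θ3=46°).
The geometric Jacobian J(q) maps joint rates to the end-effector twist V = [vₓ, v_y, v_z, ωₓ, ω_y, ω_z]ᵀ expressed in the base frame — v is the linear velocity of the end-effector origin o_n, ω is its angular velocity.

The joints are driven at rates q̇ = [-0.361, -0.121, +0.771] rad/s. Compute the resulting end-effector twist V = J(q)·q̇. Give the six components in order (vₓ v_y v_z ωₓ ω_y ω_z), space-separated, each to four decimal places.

o_n = [1.7032, -0.9295, 0.6100]
J₁: ẑ×o_n = [0.9295, 1.7032, -0.0000], ω = ẑ
J2: z=[0.0000, 0.0000, 1.0000] o=[0.7757, 0.0815, 0.0000] → [1.0110, 0.9275, -0.0000, 0.0000, 0.0000, 1.0000]
J3: z=[0.0000, 0.0000, 1.0000] o=[1.0588, -0.6560, 0.1400] → [0.2735, 0.6444, -0.0000, 0.0000, 0.0000, 1.0000]
V = J·q̇ = [-0.2470, -0.2303, 0.0000, 0.0000, 0.0000, 0.2890]

-0.2470 -0.2303 0.0000 0.0000 0.0000 0.2890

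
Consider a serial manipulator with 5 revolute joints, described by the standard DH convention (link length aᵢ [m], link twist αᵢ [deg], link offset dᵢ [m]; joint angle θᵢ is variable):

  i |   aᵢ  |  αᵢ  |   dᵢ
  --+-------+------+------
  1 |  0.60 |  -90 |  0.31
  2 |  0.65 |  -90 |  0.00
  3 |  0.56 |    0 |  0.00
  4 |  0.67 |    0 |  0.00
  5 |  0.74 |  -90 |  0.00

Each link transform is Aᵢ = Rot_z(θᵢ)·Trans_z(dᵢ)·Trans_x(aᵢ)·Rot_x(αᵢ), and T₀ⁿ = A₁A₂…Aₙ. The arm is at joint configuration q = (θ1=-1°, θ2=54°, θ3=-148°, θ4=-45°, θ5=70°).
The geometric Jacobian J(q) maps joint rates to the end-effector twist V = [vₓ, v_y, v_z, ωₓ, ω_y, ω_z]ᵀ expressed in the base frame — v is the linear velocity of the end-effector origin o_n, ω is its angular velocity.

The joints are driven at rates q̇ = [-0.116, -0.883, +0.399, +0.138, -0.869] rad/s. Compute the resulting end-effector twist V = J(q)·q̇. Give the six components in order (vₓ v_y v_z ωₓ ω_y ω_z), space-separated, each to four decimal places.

-0.6323 0.4078 -0.3208 0.2531 -0.8876 0.0791

o_n = [0.0957, 0.7651, 1.0226]
J₁: ẑ×o_n = [-0.7651, 0.0957, 0.0000], ω = ẑ
J2: z=[0.0175, 0.9998, 0.0000] o=[0.5999, -0.0105, 0.3100] → [0.7124, -0.0124, 0.5177, 0.0175, 0.9998, 0.0000]
J3: z=[-0.8089, 0.0141, -0.5878] o=[0.9819, -0.0171, -0.2159] → [0.4773, 1.5227, -0.6202, -0.8089, 0.0141, -0.5878]
J4: z=[-0.8089, 0.0141, -0.5878] o=[0.7080, 0.2844, 0.1683] → [0.2946, 1.0509, -0.3802, -0.8089, 0.0141, -0.5878]
J5: z=[-0.8089, 0.0141, -0.5878] o=[0.3217, 0.1404, 0.6965] → [0.3718, 0.3966, -0.5021, -0.8089, 0.0141, -0.5878]
V = J·q̇ = [-0.6323, 0.4078, -0.3208, 0.2531, -0.8876, 0.0791]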